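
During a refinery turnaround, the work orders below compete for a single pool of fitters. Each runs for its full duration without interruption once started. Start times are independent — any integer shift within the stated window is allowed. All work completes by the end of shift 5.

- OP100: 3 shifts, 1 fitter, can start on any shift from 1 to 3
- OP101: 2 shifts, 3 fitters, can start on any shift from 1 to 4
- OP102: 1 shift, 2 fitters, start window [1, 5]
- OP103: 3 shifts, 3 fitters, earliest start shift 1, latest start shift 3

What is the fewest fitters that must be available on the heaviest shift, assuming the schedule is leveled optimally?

Early-start (OP100@1, OP101@1, OP102@1, OP103@1) gives peak 9: s1:9  s2:7  s3:4  s4:0  s5:0.
Shift OP102→4, OP103→3.
Schedule OP100@1, OP101@1, OP102@4, OP103@3: s1:4  s2:4  s3:4  s4:5  s5:3 — peak 5.

5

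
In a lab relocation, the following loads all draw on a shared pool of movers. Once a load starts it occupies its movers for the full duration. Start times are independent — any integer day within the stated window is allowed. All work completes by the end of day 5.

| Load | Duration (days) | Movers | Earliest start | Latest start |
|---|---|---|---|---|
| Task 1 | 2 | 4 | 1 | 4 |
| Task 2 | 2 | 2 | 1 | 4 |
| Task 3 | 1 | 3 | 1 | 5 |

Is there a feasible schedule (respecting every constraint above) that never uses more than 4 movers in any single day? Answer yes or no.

yes

Schedule Task 1@1, Task 2@3, Task 3@5: d1:4  d2:4  d3:2  d4:2  d5:3 — peak 4 ≤ 4.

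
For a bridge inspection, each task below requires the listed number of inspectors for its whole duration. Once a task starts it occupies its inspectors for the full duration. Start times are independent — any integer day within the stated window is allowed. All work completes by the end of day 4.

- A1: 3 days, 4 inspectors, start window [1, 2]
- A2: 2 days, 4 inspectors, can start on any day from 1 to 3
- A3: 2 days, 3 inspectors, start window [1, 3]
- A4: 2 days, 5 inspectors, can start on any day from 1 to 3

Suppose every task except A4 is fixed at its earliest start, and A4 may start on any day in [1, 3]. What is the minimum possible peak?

A4@1: d1:16  d2:16  d3:4  d4:0 → peak 16
A4@2: d1:11  d2:16  d3:9  d4:0 → peak 16
A4@3: d1:11  d2:11  d3:9  d4:5 → peak 11
Best is A4@3, peak 11.

11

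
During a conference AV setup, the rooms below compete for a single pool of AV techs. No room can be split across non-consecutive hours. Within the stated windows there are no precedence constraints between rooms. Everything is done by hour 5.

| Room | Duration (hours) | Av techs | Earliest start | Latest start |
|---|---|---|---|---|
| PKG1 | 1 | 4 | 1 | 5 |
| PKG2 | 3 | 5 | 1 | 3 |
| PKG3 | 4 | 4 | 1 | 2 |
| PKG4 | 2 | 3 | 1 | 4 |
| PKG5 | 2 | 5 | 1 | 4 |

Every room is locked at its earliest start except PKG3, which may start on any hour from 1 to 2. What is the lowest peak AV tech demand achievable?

17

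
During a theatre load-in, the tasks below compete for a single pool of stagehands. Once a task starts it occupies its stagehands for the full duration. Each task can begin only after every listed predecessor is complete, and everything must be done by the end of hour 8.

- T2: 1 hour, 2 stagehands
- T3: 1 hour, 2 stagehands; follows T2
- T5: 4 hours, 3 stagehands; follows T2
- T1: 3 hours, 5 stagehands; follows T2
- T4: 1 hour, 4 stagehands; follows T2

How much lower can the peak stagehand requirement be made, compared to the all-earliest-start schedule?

Early-start peak: h1:2  h2:14  h3:8  h4:8  h5:3  h6:0  h7:0  h8:0 ⇒ 14.
Leveled (T2@1, T3@2, T5@2, T1@6, T4@3): h1:2  h2:5  h3:7  h4:3  h5:3  h6:5  h7:5  h8:5 ⇒ 7.
Reduction 14 − 7 = 7.

7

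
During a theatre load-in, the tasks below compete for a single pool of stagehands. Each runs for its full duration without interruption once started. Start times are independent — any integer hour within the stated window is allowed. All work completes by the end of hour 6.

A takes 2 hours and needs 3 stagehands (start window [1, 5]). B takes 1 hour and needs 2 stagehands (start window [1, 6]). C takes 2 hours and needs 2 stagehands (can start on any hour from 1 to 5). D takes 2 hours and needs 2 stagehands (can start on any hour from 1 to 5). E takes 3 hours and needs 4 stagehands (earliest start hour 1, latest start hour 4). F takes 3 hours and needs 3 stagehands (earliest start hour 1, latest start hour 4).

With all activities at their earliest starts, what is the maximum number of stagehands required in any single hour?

Early-start schedule: A@1, B@1, C@1, D@1, E@1, F@1.
Load per hour: hour 1: 16, hour 2: 14, hour 3: 7, hour 4: 0, hour 5: 0, hour 6: 0.
Peak is 16.

16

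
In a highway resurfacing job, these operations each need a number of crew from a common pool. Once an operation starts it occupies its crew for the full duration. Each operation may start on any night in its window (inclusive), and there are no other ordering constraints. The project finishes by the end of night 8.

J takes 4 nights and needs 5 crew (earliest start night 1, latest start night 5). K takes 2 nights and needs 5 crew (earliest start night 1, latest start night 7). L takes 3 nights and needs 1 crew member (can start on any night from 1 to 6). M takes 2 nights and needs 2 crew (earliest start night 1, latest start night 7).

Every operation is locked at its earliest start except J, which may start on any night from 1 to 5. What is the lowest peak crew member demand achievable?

J@1: n1:13  n2:13  n3:6  n4:5  n5:0  n6:0  n7:0  n8:0 → peak 13
J@2: n1:8  n2:13  n3:6  n4:5  n5:5  n6:0  n7:0  n8:0 → peak 13
J@3: n1:8  n2:8  n3:6  n4:5  n5:5  n6:5  n7:0  n8:0 → peak 8
J@4: n1:8  n2:8  n3:1  n4:5  n5:5  n6:5  n7:5  n8:0 → peak 8
J@5: n1:8  n2:8  n3:1  n4:0  n5:5  n6:5  n7:5  n8:5 → peak 8
Best is J@3, peak 8.

8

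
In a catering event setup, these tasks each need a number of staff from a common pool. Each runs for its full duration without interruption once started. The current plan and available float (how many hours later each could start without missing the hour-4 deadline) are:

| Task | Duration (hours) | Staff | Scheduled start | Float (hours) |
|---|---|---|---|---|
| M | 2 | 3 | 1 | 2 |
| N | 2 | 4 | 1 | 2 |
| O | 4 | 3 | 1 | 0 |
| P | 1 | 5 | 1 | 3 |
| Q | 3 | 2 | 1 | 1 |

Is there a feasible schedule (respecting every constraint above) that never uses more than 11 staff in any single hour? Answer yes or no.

yes

Schedule M@1, N@3, O@1, P@1, Q@2: h1:11  h2:8  h3:9  h4:9 — peak 11 ≤ 11.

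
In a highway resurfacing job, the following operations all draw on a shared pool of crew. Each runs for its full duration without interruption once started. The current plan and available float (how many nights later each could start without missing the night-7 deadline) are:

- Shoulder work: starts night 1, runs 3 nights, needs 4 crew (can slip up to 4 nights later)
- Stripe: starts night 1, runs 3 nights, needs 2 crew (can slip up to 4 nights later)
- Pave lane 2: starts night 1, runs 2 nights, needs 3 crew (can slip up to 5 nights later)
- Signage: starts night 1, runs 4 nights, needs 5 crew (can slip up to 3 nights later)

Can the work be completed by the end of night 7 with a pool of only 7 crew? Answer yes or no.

yes

Schedule Shoulder work@1, Stripe@3, Pave lane 2@1, Signage@4: n1:7  n2:7  n3:6  n4:7  n5:7  n6:5  n7:5 — peak 7 ≤ 7.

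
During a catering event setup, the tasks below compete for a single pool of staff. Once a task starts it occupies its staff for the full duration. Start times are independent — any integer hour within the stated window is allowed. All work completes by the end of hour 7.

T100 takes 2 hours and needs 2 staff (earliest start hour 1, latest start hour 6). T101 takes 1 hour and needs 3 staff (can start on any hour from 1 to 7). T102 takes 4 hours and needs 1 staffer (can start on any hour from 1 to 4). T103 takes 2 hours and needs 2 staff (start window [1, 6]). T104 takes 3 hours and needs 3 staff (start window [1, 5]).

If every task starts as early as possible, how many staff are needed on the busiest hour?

11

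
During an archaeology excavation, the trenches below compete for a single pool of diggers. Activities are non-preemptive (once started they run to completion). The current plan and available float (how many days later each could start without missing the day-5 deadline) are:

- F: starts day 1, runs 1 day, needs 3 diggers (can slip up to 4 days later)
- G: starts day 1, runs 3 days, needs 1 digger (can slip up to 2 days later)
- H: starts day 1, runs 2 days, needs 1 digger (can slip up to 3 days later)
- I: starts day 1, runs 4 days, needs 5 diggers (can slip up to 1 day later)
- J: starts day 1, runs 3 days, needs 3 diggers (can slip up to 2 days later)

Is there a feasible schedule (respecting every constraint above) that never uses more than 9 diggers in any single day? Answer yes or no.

yes

Schedule F@1, G@1, H@1, I@2, J@3: d1:5  d2:7  d3:9  d4:8  d5:8 — peak 9 ≤ 9.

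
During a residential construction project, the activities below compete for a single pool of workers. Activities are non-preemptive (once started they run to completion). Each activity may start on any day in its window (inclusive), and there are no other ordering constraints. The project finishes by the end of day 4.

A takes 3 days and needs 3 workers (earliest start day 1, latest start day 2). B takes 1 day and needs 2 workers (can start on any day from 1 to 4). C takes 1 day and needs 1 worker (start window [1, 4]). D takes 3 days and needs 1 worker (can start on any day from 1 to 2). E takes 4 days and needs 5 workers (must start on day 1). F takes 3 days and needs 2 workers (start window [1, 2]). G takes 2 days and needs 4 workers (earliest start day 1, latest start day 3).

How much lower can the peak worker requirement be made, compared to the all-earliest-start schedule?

3

Early-start peak: d1:18  d2:15  d3:11  d4:5 ⇒ 18.
Leveled (A@1, B@1, C@1, D@1, E@1, F@1, G@2): d1:14  d2:15  d3:15  d4:5 ⇒ 15.
Reduction 18 − 15 = 3.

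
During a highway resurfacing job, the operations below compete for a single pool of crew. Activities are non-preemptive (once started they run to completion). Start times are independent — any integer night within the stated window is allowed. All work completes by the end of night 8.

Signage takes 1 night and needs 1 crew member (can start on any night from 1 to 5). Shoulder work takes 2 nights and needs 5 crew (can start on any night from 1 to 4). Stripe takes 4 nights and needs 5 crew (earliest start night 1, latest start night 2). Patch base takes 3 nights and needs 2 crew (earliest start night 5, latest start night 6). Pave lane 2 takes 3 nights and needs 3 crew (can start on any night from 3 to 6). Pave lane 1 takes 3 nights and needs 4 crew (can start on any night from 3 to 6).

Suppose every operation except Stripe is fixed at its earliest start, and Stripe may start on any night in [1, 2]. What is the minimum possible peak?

Stripe@1: n1:11  n2:10  n3:12  n4:12  n5:9  n6:2  n7:2  n8:0 → peak 12
Stripe@2: n1:6  n2:10  n3:12  n4:12  n5:14  n6:2  n7:2  n8:0 → peak 14
Best is Stripe@1, peak 12.

12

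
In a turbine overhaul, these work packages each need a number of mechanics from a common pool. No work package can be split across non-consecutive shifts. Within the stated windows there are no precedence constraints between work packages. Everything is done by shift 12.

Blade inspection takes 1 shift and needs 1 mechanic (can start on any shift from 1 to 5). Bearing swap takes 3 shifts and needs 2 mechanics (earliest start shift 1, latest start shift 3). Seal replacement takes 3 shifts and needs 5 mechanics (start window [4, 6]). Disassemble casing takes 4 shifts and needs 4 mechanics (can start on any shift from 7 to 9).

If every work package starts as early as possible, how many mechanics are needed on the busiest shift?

Early-start schedule: Blade inspection@1, Bearing swap@1, Seal replacement@4, Disassemble casing@7.
Load per shift: shift 1: 3, shift 2: 2, shift 3: 2, shift 4: 5, shift 5: 5, shift 6: 5, shift 7: 4, shift 8: 4, shift 9: 4, shift 10: 4, shift 11: 0, shift 12: 0.
Peak is 5.

5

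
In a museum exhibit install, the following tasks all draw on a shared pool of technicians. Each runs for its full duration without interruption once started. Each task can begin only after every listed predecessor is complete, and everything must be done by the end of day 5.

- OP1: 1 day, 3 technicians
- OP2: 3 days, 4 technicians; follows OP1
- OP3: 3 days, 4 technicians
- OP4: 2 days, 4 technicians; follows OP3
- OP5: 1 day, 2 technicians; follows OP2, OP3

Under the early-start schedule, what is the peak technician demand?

Early-start schedule: OP1@1, OP2@2, OP3@1, OP4@4, OP5@5.
Load per day: day 1: 7, day 2: 8, day 3: 8, day 4: 8, day 5: 6.
Peak is 8.

8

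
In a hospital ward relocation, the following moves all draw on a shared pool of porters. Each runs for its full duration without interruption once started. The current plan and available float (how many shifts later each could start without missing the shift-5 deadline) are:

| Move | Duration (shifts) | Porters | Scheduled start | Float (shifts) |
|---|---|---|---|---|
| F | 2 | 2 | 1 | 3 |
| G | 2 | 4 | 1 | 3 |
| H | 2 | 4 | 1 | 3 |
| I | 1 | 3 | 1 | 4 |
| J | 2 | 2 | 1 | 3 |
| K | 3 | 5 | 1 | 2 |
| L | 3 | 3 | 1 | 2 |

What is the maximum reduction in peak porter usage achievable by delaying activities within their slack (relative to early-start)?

Early-start peak: s1:23  s2:20  s3:8  s4:0  s5:0 ⇒ 23.
Leveled (F@1, G@1, H@1, I@3, J@4, K@3, L@3): s1:10  s2:10  s3:11  s4:10  s5:10 ⇒ 11.
Reduction 23 − 11 = 12.

12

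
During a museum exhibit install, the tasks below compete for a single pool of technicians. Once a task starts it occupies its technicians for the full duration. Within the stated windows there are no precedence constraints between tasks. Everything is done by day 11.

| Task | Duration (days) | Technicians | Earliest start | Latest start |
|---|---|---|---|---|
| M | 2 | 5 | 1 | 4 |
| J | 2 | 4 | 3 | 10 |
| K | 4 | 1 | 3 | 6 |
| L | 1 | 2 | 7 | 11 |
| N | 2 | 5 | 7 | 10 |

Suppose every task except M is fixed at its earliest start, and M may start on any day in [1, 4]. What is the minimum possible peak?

7

M@1: d1:5  d2:5  d3:5  d4:5  d5:1  d6:1  d7:7  d8:5  d9:0  d10:0  d11:0 → peak 7
M@2: d1:0  d2:5  d3:10  d4:5  d5:1  d6:1  d7:7  d8:5  d9:0  d10:0  d11:0 → peak 10
M@3: d1:0  d2:0  d3:10  d4:10  d5:1  d6:1  d7:7  d8:5  d9:0  d10:0  d11:0 → peak 10
M@4: d1:0  d2:0  d3:5  d4:10  d5:6  d6:1  d7:7  d8:5  d9:0  d10:0  d11:0 → peak 10
Best is M@1, peak 7.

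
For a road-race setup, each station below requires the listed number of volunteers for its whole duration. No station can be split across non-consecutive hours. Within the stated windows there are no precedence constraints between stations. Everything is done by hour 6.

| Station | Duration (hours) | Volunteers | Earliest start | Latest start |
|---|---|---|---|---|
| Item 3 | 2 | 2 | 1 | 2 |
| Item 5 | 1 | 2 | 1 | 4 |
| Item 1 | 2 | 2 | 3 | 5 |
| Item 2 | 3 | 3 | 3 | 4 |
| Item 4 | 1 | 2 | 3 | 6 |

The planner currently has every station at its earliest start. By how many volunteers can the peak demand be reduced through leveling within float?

Early-start peak: h1:4  h2:2  h3:7  h4:5  h5:3  h6:0 ⇒ 7.
Leveled (Item 3@1, Item 5@1, Item 1@3, Item 2@3, Item 4@5): h1:4  h2:2  h3:5  h4:5  h5:5  h6:0 ⇒ 5.
Reduction 7 − 5 = 2.

2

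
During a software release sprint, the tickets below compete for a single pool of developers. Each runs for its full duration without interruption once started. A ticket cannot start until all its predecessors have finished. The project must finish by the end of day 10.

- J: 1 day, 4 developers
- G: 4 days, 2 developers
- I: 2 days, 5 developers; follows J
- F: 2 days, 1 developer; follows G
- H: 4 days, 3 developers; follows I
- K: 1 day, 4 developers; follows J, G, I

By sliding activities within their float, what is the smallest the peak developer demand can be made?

5

Early-start (J@1, G@1, I@2, F@5, H@4, K@5) gives peak 8: d1:6  d2:7  d3:7  d4:5  d5:8  d6:4  d7:3  d8:0  d9:0  d10:0.
Shift G→4, F→8, K→8.
Schedule J@1, G@4, I@2, F@8, H@4, K@8: d1:4  d2:5  d3:5  d4:5  d5:5  d6:5  d7:5  d8:5  d9:1  d10:0 — peak 5.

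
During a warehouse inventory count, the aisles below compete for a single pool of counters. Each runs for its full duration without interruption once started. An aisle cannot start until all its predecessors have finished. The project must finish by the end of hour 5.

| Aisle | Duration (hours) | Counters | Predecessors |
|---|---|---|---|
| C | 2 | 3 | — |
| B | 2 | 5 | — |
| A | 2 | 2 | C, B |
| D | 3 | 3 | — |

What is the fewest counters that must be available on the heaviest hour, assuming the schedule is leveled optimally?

Early-start (C@1, B@1, A@3, D@1) gives peak 11: h1:11  h2:11  h3:5  h4:2  h5:0.
Shift D→3.
Schedule C@1, B@1, A@3, D@3: h1:8  h2:8  h3:5  h4:5  h5:3 — peak 8.
No arrangement of the 15 feasible schedules does better.

8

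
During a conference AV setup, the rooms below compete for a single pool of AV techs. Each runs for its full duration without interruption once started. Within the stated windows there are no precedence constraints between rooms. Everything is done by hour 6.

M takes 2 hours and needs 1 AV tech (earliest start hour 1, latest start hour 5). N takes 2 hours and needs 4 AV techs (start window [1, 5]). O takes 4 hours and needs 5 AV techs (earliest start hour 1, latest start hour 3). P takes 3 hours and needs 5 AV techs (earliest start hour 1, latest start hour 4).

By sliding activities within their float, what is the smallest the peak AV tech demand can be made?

10

Early-start (M@1, N@1, O@1, P@1) gives peak 15: h1:15  h2:15  h3:10  h4:5  h5:0  h6:0.
Shift P→3.
Schedule M@1, N@1, O@1, P@3: h1:10  h2:10  h3:10  h4:10  h5:5  h6:0 — peak 10.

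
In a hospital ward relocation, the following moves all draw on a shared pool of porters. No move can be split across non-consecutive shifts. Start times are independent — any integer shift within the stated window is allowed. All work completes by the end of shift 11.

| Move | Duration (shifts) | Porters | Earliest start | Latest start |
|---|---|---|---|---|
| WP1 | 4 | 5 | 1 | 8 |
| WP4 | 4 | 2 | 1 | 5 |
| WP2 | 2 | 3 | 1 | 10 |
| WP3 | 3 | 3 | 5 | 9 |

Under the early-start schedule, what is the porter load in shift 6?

3

At early start, shift 6 has: WP3.
Demand: 3 = 3.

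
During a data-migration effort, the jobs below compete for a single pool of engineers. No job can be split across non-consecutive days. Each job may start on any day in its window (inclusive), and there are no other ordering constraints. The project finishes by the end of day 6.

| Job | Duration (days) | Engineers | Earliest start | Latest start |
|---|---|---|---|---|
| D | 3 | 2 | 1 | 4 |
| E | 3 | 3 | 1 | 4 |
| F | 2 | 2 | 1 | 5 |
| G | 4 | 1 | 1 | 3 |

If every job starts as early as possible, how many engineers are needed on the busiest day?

8

Early-start schedule: D@1, E@1, F@1, G@1.
Load per day: day 1: 8, day 2: 8, day 3: 6, day 4: 1, day 5: 0, day 6: 0.
Peak is 8.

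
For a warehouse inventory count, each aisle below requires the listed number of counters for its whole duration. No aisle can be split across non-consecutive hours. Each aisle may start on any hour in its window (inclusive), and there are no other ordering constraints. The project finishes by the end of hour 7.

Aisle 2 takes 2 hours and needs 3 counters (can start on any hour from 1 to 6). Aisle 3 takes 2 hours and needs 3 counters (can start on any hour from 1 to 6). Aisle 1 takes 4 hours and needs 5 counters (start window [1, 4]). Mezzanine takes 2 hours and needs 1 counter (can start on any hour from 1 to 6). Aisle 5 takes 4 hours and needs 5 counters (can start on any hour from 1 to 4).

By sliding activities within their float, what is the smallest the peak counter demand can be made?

10

Early-start (Aisle 2@1, Aisle 3@1, Aisle 1@1, Mezzanine@1, Aisle 5@1) gives peak 17: h1:17  h2:17  h3:10  h4:10  h5:0  h6:0  h7:0.
Shift Aisle 1→3, Aisle 5→3.
Schedule Aisle 2@1, Aisle 3@1, Aisle 1@3, Mezzanine@1, Aisle 5@3: h1:7  h2:7  h3:10  h4:10  h5:10  h6:10  h7:0 — peak 10.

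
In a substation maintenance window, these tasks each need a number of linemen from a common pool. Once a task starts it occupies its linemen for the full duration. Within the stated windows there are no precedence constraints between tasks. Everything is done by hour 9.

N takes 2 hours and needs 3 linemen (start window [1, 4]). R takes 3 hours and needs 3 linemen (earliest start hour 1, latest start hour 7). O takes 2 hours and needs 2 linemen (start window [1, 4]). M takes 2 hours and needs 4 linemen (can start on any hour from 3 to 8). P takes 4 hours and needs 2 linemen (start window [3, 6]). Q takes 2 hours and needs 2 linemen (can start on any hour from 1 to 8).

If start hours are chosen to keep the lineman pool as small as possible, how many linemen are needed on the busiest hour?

5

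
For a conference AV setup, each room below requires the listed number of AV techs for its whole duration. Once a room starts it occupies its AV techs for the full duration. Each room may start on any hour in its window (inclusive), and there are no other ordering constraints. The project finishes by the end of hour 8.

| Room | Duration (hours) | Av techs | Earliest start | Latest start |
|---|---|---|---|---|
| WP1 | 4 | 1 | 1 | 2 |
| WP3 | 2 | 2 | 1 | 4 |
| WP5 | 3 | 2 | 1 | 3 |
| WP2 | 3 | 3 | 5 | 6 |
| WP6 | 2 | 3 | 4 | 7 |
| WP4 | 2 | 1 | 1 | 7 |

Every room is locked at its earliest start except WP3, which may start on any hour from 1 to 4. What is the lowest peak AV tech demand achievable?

WP3@1: h1:6  h2:6  h3:3  h4:4  h5:6  h6:3  h7:3  h8:0 → peak 6
WP3@2: h1:4  h2:6  h3:5  h4:4  h5:6  h6:3  h7:3  h8:0 → peak 6
WP3@3: h1:4  h2:4  h3:5  h4:6  h5:6  h6:3  h7:3  h8:0 → peak 6
WP3@4: h1:4  h2:4  h3:3  h4:6  h5:8  h6:3  h7:3  h8:0 → peak 8
Best is WP3@1, peak 6.

6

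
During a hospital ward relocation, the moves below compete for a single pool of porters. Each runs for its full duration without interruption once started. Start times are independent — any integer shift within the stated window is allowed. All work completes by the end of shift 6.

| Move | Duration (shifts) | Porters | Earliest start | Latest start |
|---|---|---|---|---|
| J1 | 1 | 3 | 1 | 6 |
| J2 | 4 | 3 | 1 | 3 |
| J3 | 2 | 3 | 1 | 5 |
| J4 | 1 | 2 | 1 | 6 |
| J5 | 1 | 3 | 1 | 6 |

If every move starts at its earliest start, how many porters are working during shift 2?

At early start, shift 2 has: J2, J3.
Demand: 3 + 3 = 6.

6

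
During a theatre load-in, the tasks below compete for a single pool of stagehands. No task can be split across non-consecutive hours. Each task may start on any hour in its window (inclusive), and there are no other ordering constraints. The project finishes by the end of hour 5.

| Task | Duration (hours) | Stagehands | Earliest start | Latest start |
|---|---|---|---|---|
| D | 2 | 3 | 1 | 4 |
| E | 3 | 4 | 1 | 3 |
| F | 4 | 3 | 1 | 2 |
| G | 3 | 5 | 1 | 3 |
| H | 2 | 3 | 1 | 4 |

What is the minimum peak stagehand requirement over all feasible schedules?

12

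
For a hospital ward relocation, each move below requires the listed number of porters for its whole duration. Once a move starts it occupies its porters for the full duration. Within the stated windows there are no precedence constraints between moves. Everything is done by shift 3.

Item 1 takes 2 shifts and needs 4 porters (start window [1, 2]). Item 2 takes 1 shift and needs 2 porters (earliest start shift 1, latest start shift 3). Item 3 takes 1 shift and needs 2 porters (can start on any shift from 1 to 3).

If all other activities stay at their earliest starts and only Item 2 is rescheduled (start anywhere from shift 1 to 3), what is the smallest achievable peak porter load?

6

Item 2@1: s1:8  s2:4  s3:0 → peak 8
Item 2@2: s1:6  s2:6  s3:0 → peak 6
Item 2@3: s1:6  s2:4  s3:2 → peak 6
Best is Item 2@2, peak 6.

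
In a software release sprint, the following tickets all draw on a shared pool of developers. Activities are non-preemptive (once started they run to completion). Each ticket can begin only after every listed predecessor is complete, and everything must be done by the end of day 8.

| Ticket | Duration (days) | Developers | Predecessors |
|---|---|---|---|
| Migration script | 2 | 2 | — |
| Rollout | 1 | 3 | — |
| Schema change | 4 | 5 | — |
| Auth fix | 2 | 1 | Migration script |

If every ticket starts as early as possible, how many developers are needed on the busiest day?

Early-start schedule: Migration script@1, Rollout@1, Schema change@1, Auth fix@3.
Load per day: day 1: 10, day 2: 7, day 3: 6, day 4: 6, day 5: 0, day 6: 0, day 7: 0, day 8: 0.
Peak is 10.

10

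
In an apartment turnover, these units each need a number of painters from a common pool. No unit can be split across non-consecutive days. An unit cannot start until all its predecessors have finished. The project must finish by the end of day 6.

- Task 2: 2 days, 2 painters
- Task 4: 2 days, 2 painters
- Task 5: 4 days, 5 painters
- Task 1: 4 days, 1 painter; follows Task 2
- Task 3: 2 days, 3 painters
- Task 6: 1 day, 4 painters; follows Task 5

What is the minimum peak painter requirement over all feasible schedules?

Early-start (Task 2@1, Task 4@1, Task 5@1, Task 1@3, Task 3@1, Task 6@5) gives peak 12: d1:12  d2:12  d3:6  d4:6  d5:5  d6:1.
Shift Task 4→3, Task 3→5.
Schedule Task 2@1, Task 4@3, Task 5@1, Task 1@3, Task 3@5, Task 6@5: d1:7  d2:7  d3:8  d4:8  d5:8  d6:4 — peak 8.

8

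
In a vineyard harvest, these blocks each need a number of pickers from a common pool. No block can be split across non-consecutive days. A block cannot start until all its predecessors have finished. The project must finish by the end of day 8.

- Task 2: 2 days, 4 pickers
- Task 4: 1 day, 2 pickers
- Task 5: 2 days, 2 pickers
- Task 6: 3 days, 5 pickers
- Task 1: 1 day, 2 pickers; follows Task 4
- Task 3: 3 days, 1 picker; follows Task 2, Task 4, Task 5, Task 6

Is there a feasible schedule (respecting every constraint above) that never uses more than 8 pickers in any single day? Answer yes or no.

yes

Schedule Task 2@1, Task 4@1, Task 5@2, Task 6@3, Task 1@4, Task 3@6: d1:6  d2:6  d3:7  d4:7  d5:5  d6:1  d7:1  d8:1 — peak 7 ≤ 8.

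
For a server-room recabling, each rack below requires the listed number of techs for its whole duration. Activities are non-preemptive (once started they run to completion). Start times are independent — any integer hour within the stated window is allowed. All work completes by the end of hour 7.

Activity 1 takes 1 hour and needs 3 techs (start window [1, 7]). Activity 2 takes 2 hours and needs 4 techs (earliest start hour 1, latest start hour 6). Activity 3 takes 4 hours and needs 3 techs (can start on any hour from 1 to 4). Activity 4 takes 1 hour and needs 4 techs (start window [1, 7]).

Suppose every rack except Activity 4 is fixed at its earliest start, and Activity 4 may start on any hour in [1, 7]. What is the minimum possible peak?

10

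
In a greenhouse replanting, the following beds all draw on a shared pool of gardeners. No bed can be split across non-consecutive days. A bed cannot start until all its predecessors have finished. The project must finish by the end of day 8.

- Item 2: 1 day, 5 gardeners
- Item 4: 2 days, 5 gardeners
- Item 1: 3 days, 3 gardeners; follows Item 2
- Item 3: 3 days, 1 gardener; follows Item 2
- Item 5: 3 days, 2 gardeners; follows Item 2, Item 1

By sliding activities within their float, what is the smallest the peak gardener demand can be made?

7

Early-start (Item 2@1, Item 4@1, Item 1@2, Item 3@2, Item 5@5) gives peak 10: d1:10  d2:9  d3:4  d4:4  d5:2  d6:2  d7:2  d8:0.
Shift Item 4→5.
Schedule Item 2@1, Item 4@5, Item 1@2, Item 3@2, Item 5@5: d1:5  d2:4  d3:4  d4:4  d5:7  d6:7  d7:2  d8:0 — peak 7.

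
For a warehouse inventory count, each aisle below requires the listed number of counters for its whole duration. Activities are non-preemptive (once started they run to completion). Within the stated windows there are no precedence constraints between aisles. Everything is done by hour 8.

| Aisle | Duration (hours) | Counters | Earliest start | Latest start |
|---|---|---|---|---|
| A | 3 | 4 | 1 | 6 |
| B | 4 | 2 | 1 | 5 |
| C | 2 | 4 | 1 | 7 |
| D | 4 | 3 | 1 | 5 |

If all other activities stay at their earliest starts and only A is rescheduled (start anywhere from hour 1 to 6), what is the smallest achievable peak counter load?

9

A@1: h1:13  h2:13  h3:9  h4:5  h5:0  h6:0  h7:0  h8:0 → peak 13
A@2: h1:9  h2:13  h3:9  h4:9  h5:0  h6:0  h7:0  h8:0 → peak 13
A@3: h1:9  h2:9  h3:9  h4:9  h5:4  h6:0  h7:0  h8:0 → peak 9
A@4: h1:9  h2:9  h3:5  h4:9  h5:4  h6:4  h7:0  h8:0 → peak 9
A@5: h1:9  h2:9  h3:5  h4:5  h5:4  h6:4  h7:4  h8:0 → peak 9
A@6: h1:9  h2:9  h3:5  h4:5  h5:0  h6:4  h7:4  h8:4 → peak 9
Best is A@3, peak 9.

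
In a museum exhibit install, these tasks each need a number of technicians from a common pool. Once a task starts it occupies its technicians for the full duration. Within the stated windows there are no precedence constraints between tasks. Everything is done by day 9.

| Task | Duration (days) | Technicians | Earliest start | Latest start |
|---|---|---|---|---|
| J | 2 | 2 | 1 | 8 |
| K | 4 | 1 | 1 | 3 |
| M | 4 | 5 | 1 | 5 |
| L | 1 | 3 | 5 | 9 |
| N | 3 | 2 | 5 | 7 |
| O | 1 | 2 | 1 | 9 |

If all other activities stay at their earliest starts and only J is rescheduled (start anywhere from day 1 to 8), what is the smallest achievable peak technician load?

J@1: d1:10  d2:8  d3:6  d4:6  d5:5  d6:2  d7:2  d8:0  d9:0 → peak 10
J@2: d1:8  d2:8  d3:8  d4:6  d5:5  d6:2  d7:2  d8:0  d9:0 → peak 8
J@3: d1:8  d2:6  d3:8  d4:8  d5:5  d6:2  d7:2  d8:0  d9:0 → peak 8
J@4: d1:8  d2:6  d3:6  d4:8  d5:7  d6:2  d7:2  d8:0  d9:0 → peak 8
J@5: d1:8  d2:6  d3:6  d4:6  d5:7  d6:4  d7:2  d8:0  d9:0 → peak 8
J@6: d1:8  d2:6  d3:6  d4:6  d5:5  d6:4  d7:4  d8:0  d9:0 → peak 8
J@7: d1:8  d2:6  d3:6  d4:6  d5:5  d6:2  d7:4  d8:2  d9:0 → peak 8
J@8: d1:8  d2:6  d3:6  d4:6  d5:5  d6:2  d7:2  d8:2  d9:2 → peak 8
Best is J@2, peak 8.

8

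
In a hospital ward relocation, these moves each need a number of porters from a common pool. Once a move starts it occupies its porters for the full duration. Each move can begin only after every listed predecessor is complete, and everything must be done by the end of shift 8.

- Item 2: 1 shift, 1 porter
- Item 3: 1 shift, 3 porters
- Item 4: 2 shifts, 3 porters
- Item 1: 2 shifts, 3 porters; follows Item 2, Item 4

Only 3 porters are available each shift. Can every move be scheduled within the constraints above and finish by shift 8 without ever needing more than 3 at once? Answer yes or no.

yes

Schedule Item 2@1, Item 3@2, Item 4@3, Item 1@5: s1:1  s2:3  s3:3  s4:3  s5:3  s6:3  s7:0  s8:0 — peak 3 ≤ 3.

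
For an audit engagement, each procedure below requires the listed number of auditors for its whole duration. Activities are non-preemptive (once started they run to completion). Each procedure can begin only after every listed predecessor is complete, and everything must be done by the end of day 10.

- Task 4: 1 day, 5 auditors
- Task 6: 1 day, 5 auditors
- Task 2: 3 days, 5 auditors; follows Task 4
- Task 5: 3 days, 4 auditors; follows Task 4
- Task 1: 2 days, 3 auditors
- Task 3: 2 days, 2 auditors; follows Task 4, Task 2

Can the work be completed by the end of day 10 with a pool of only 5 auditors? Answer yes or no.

Schedule Task 4@1, Task 6@2, Task 2@3, Task 5@6, Task 1@9, Task 3@9: d1:5  d2:5  d3:5  d4:5  d5:5  d6:4  d7:4  d8:4  d9:5  d10:5 — peak 5 ≤ 5.

yes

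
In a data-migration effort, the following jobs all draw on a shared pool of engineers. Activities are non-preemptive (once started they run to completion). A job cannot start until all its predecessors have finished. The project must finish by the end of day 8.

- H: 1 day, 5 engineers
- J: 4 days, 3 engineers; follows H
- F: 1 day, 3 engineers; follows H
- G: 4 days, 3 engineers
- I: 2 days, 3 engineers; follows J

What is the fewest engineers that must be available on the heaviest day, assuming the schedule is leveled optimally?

6

Early-start (H@1, J@2, F@2, G@1, I@6) gives peak 9: d1:8  d2:9  d3:6  d4:6  d5:3  d6:3  d7:3  d8:0.
Shift G→3.
Schedule H@1, J@2, F@2, G@3, I@6: d1:5  d2:6  d3:6  d4:6  d5:6  d6:6  d7:3  d8:0 — peak 6.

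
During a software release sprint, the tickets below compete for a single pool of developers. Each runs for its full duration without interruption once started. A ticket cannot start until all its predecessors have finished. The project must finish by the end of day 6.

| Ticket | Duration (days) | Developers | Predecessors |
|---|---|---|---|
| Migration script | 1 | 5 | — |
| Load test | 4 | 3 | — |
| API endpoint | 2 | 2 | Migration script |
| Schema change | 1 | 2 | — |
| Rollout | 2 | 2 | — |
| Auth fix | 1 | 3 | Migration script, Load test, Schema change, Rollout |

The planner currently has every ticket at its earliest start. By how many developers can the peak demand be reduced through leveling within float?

Early-start peak: d1:12  d2:7  d3:5  d4:3  d5:3  d6:0 ⇒ 12.
Leveled (Migration script@1, Load test@2, API endpoint@5, Schema change@2, Rollout@3, Auth fix@6): d1:5  d2:5  d3:5  d4:5  d5:5  d6:5 ⇒ 5.
Reduction 12 − 5 = 7.

7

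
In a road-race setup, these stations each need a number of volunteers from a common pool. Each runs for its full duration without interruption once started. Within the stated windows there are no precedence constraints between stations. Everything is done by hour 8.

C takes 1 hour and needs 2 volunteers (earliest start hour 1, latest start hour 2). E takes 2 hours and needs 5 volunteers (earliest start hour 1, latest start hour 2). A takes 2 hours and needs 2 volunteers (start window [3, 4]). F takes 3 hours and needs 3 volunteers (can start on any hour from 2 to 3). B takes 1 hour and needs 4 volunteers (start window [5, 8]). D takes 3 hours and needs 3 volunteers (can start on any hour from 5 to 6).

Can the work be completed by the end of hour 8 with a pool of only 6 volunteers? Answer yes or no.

The minimum achievable peak is 7; 6 < 7, so no feasible schedule stays within the cap.

no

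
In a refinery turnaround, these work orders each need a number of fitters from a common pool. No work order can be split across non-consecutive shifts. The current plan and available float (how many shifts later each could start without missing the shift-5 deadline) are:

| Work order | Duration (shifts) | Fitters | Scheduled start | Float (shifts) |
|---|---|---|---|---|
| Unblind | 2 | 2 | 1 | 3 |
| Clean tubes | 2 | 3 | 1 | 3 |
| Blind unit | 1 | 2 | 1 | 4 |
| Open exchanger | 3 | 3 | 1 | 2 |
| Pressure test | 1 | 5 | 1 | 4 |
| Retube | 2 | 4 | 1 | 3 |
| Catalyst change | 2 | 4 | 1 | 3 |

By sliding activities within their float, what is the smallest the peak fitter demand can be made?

9

Early-start (Unblind@1, Clean tubes@1, Blind unit@1, Open exchanger@1, Pressure test@1, Retube@1, Catalyst change@1) gives peak 23: s1:23  s2:16  s3:3  s4:0  s5:0.
Shift Blind unit→3, Pressure test→5, Retube→3, Catalyst change→4.
Schedule Unblind@1, Clean tubes@1, Blind unit@3, Open exchanger@1, Pressure test@5, Retube@3, Catalyst change@4: s1:8  s2:8  s3:9  s4:8  s5:9 — peak 9.
Total fitter-shifts = 42 over 5 shifts ⇒ peak ≥ ⌈42/5⌉ = 9, so 9 is optimal.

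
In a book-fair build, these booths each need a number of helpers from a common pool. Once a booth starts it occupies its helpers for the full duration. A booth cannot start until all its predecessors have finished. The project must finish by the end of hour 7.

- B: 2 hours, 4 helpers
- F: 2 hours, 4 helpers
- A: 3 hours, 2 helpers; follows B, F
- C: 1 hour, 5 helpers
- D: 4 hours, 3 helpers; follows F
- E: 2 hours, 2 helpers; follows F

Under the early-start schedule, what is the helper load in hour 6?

3

At early start, hour 6 has: D.
Demand: 3 = 3.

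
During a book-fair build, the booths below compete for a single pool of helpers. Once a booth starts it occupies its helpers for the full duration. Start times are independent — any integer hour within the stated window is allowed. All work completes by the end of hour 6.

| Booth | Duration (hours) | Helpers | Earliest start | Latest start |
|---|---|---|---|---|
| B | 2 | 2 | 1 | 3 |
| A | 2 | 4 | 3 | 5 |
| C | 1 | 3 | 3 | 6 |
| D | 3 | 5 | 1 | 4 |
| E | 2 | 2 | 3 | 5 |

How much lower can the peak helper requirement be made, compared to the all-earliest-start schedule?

Early-start peak: h1:7  h2:7  h3:14  h4:6  h5:0  h6:0 ⇒ 14.
Leveled (B@1, A@4, C@4, D@1, E@5): h1:7  h2:7  h3:5  h4:7  h5:6  h6:2 ⇒ 7.
Reduction 14 − 7 = 7.

7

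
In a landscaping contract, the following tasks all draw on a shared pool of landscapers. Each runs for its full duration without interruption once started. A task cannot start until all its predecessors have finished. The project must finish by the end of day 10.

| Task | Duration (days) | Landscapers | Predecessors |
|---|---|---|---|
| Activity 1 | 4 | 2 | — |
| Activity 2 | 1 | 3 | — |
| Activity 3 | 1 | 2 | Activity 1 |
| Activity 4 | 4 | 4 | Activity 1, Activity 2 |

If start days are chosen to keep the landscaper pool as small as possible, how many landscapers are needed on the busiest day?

Early-start (Activity 1@1, Activity 2@1, Activity 3@5, Activity 4@5) gives peak 6: d1:5  d2:2  d3:2  d4:2  d5:6  d6:4  d7:4  d8:4  d9:0  d10:0.
Shift Activity 2→5, Activity 3→6, Activity 4→7.
Schedule Activity 1@1, Activity 2@5, Activity 3@6, Activity 4@7: d1:2  d2:2  d3:2  d4:2  d5:3  d6:2  d7:4  d8:4  d9:4  d10:4 — peak 4.

4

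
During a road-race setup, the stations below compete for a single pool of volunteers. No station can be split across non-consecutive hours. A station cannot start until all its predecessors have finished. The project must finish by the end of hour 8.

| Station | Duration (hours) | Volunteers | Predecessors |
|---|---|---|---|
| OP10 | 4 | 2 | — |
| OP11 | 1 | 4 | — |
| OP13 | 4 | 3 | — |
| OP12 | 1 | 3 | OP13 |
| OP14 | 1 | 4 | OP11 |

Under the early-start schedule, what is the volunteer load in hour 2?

At early start, hour 2 has: OP10, OP13, OP14.
Demand: 2 + 3 + 4 = 9.

9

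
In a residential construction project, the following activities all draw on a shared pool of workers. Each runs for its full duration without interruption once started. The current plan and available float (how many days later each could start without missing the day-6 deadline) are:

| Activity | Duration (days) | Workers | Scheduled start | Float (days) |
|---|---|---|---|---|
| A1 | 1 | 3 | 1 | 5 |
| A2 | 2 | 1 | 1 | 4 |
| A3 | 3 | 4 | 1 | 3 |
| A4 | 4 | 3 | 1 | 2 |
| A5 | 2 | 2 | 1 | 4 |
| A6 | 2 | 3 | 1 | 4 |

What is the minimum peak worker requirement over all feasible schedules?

Early-start (A1@1, A2@1, A3@1, A4@1, A5@1, A6@1) gives peak 16: d1:16  d2:13  d3:7  d4:3  d5:0  d6:0.
Shift A3→2, A4→3, A6→5.
Schedule A1@1, A2@1, A3@2, A4@3, A5@1, A6@5: d1:6  d2:7  d3:7  d4:7  d5:6  d6:6 — peak 7.
Total worker-days = 39 over 6 days ⇒ peak ≥ ⌈39/6⌉ = 7, so 7 is optimal.

7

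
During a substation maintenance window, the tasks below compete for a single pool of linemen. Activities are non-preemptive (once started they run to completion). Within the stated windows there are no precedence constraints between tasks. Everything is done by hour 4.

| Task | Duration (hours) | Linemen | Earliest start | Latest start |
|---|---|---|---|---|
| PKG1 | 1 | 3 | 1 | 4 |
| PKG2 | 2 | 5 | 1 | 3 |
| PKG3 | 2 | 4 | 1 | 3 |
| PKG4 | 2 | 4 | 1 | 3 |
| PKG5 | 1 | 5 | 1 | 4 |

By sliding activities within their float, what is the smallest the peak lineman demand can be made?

9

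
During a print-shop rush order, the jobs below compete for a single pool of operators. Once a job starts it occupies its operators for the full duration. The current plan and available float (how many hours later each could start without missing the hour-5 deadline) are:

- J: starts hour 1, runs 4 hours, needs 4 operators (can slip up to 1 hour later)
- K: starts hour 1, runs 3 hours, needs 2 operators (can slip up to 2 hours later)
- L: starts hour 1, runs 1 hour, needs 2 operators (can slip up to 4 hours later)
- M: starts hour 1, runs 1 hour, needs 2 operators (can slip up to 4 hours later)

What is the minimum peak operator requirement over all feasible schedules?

6

Early-start (J@1, K@1, L@1, M@1) gives peak 10: h1:10  h2:6  h3:6  h4:4  h5:0.
Shift L→4, M→5.
Schedule J@1, K@1, L@4, M@5: h1:6  h2:6  h3:6  h4:6  h5:2 — peak 6.
Total operator-hours = 26 over 5 hours ⇒ peak ≥ ⌈26/5⌉ = 6, so 6 is optimal.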